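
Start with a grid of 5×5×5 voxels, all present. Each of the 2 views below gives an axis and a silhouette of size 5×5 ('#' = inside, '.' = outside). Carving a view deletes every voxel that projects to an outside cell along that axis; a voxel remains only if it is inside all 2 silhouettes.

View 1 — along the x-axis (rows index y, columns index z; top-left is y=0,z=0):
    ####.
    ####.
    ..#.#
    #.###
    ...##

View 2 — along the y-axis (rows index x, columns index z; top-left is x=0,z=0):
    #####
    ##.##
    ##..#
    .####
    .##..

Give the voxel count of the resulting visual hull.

start: 5×5×5 = 125 voxels
after view 1 [x-axis, 16 of 25 cells solid] → remaining = 80
after view 2 [y-axis, 18 of 25 cells solid] → remaining = 55

|visual hull| = 55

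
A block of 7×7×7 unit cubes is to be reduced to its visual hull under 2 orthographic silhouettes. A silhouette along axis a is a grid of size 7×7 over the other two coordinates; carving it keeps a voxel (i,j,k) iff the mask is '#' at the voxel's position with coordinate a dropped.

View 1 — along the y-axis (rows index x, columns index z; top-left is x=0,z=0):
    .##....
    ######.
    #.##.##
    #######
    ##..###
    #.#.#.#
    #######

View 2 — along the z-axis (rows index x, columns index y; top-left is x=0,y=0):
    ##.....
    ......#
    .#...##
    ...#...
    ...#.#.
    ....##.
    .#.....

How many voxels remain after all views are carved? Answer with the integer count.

voxel count = 57

start: 7×7×7 = 343 voxels
step 1: project along y, AND mask (36/49) → |grid| = 252
step 2: project along z, AND mask (12/49) → |grid| = 57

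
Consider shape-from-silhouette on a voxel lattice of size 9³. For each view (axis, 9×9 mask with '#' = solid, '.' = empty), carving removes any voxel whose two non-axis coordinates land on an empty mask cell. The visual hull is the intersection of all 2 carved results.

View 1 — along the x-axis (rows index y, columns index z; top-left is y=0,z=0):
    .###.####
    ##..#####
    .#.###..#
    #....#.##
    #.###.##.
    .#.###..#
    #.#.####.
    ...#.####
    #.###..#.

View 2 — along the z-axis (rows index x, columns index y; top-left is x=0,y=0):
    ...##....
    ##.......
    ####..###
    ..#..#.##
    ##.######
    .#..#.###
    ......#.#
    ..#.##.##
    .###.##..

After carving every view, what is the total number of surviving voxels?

before carving: 729 voxels (9×9×9)
[1] x-view keeps 50 columns → grid now 450
[2] z-view keeps 40 columns → grid now 221

remaining voxels: 221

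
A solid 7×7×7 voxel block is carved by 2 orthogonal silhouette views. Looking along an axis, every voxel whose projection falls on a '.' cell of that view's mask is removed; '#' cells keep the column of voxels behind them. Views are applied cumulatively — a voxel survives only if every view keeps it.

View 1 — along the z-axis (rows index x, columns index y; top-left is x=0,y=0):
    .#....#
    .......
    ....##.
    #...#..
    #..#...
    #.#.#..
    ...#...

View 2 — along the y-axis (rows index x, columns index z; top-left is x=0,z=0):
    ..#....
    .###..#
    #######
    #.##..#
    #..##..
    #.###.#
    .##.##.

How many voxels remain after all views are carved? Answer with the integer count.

remaining voxels: 49

full grid |V| = 343
carve view 1 (along z, XY-mask fill 12/49): 84 voxels remain
carve view 2 (along y, XZ-mask fill 28/49): 49 voxels remain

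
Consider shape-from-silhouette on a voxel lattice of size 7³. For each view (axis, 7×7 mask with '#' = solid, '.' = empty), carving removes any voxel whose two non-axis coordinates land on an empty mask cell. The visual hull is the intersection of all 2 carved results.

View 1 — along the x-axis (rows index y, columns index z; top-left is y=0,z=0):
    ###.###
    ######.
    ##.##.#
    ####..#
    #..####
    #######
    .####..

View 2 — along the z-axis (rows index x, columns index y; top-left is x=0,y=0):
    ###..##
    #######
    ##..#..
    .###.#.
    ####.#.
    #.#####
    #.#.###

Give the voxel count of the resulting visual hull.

initial block: 7^3 = 343
  1. axis=0 (YZ plane), |mask|=38  ⇒  voxels=266
  2. axis=2 (XY plane), |mask|=35  ⇒  voxels=194

voxel count = 194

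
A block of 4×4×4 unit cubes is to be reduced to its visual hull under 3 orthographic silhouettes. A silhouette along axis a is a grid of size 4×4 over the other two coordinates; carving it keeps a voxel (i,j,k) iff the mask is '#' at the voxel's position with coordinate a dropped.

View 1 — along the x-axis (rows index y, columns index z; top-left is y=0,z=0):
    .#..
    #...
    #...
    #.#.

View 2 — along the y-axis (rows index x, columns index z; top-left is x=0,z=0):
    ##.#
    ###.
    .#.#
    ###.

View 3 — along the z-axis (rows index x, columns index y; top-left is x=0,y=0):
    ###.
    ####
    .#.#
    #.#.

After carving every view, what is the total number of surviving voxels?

initial block: 4^3 = 64
step 1: project along x, AND mask (5/16) → |grid| = 20
step 2: project along y, AND mask (11/16) → |grid| = 15
step 3: project along z, AND mask (11/16) → |grid| = 10

remaining voxels: 10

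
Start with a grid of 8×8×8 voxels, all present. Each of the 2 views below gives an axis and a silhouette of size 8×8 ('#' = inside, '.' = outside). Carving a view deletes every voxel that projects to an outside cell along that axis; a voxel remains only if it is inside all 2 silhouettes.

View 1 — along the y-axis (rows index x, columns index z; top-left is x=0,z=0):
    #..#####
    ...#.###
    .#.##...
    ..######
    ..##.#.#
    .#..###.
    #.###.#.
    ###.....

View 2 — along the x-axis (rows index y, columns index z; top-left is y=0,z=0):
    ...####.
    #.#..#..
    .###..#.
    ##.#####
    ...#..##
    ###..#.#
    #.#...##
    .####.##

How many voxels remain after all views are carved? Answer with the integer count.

|visual hull| = 159

initial block: 8^3 = 512
after view 1 [y-axis, 35 of 64 cells solid] → remaining = 280
after view 2 [x-axis, 36 of 64 cells solid] → remaining = 159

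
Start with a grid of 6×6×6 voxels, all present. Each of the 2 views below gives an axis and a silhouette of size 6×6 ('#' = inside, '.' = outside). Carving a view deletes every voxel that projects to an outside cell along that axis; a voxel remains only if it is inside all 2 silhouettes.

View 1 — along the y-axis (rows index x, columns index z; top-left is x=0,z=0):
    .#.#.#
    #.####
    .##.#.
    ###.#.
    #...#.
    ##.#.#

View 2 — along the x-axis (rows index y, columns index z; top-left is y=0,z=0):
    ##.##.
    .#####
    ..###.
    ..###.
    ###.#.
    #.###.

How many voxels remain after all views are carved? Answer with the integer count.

81 voxels

full grid |V| = 216
carve view 1 (along y, XZ-mask fill 21/36): 126 voxels remain
carve view 2 (along x, YZ-mask fill 23/36): 81 voxels remain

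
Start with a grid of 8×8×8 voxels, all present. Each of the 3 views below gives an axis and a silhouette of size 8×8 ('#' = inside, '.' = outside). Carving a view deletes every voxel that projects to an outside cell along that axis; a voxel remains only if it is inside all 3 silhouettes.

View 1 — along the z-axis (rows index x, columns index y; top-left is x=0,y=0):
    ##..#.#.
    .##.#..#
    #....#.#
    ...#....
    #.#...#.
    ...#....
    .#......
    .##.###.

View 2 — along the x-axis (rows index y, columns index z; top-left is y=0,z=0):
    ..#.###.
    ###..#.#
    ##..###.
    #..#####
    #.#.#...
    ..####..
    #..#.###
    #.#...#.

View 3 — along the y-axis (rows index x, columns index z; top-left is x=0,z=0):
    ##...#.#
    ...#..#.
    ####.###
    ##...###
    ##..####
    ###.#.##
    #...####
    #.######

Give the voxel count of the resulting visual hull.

initial block: 8^3 = 512
V1 z: intersect with XY mask (22 set) -- 176 left
V2 x: intersect with YZ mask (35 set) -- 97 left
V3 y: intersect with XZ mask (42 set) -- 63 left

remaining voxels: 63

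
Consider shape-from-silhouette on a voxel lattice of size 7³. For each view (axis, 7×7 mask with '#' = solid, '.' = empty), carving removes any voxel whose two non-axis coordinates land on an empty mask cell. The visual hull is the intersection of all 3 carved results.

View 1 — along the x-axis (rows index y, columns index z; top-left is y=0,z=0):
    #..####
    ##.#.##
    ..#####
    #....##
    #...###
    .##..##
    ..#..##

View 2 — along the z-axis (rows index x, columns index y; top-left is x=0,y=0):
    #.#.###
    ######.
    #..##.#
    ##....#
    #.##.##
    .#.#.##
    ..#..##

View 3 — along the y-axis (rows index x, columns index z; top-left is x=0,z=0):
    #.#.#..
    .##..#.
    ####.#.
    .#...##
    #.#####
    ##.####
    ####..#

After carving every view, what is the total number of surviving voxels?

start: 7×7×7 = 343 voxels
  1. axis=0 (YZ plane), |mask|=29  ⇒  voxels=203
  2. axis=2 (XY plane), |mask|=30  ⇒  voxels=122
  3. axis=1 (XZ plane), |mask|=31  ⇒  voxels=74

|visual hull| = 74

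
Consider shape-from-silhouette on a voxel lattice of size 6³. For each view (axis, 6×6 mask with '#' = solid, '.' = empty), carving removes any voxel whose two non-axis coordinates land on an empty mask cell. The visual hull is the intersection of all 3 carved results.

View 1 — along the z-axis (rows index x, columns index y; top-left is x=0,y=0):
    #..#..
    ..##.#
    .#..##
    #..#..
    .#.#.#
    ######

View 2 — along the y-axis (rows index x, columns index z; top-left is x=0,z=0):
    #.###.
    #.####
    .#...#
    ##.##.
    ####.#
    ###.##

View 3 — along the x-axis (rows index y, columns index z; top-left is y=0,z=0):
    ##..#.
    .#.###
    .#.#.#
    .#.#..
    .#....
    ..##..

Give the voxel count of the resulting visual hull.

before carving: 216 voxels (6×6×6)
[1] z-view keeps 19 columns → grid now 114
[2] y-view keeps 25 columns → grid now 82
[3] x-view keeps 15 columns → grid now 34

voxel count = 34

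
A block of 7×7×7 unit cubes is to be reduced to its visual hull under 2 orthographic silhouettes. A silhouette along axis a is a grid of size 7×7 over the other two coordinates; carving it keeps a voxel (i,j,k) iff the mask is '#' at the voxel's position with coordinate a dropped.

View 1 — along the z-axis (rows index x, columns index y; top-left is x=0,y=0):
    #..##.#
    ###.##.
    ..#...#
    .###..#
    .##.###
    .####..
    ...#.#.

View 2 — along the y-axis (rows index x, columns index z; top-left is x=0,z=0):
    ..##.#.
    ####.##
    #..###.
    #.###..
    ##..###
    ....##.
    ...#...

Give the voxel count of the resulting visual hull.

initial block: 7^3 = 343
step 1: project along z, AND mask (26/49) → |grid| = 182
step 2: project along y, AND mask (25/49) → |grid| = 101

voxel count = 101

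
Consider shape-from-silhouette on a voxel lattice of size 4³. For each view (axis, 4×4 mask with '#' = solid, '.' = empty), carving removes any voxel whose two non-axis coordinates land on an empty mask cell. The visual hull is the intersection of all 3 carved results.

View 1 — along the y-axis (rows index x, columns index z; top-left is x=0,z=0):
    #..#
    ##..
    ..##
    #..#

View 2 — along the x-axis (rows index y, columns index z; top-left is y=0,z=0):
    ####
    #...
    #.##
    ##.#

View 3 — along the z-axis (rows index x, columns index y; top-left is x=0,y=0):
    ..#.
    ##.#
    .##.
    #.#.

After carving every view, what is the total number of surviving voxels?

before carving: 64 voxels (4×4×4)
V1 y: intersect with XZ mask (8 set) -- 32 left
V2 x: intersect with YZ mask (11 set) -- 25 left
V3 z: intersect with XY mask (8 set) -- 13 left

voxel count = 13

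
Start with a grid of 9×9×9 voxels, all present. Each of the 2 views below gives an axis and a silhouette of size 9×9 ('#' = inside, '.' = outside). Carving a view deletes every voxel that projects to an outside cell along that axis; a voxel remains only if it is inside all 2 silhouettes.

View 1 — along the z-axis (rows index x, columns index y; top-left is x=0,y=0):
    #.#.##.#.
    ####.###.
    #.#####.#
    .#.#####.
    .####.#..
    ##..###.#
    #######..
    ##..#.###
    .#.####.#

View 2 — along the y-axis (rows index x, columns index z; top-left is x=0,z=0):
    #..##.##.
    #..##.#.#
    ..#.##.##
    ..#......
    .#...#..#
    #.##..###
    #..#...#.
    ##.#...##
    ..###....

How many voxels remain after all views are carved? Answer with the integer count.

full grid |V| = 729
[1] z-view keeps 55 columns → grid now 495
[2] y-view keeps 36 columns → grid now 221

221 voxels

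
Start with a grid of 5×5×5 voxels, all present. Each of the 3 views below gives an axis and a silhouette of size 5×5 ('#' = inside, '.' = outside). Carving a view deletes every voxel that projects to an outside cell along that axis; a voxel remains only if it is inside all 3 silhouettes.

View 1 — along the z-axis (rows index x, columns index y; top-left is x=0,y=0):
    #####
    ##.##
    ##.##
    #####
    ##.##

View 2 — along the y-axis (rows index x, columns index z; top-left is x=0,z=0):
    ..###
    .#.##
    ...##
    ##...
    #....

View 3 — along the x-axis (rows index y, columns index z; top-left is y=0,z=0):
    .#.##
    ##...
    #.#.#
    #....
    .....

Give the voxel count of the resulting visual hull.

initial block: 5^3 = 125
step 1: project along z, AND mask (22/25) → |grid| = 110
step 2: project along y, AND mask (11/25) → |grid| = 49
step 3: project along x, AND mask (9/25) → |grid| = 17

voxel count = 17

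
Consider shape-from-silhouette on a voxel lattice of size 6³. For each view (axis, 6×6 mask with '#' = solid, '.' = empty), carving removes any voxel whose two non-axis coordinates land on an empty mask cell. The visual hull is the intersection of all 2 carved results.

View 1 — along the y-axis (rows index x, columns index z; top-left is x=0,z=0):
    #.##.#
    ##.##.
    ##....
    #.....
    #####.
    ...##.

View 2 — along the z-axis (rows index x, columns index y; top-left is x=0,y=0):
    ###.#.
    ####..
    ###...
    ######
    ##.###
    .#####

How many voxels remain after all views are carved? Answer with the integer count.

before carving: 216 voxels (6×6×6)
step 1: project along y, AND mask (18/36) → |grid| = 108
step 2: project along z, AND mask (27/36) → |grid| = 79

|visual hull| = 79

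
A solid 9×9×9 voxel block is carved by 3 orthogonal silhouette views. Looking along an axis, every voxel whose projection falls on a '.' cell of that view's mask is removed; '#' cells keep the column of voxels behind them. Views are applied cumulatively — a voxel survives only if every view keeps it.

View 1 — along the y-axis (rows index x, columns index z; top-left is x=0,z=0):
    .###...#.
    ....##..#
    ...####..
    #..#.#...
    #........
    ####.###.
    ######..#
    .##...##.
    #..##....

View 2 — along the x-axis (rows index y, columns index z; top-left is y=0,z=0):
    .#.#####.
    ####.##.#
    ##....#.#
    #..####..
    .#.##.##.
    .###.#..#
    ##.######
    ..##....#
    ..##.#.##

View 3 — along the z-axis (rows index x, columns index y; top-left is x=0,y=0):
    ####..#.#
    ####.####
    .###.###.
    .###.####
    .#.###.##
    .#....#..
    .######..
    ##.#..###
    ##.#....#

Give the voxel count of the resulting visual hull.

start: 9×9×9 = 729 voxels
  1. axis=1 (XZ plane), |mask|=36  ⇒  voxels=324
  2. axis=0 (YZ plane), |mask|=48  ⇒  voxels=196
  3. axis=2 (XY plane), |mask|=51  ⇒  voxels=121

121 voxels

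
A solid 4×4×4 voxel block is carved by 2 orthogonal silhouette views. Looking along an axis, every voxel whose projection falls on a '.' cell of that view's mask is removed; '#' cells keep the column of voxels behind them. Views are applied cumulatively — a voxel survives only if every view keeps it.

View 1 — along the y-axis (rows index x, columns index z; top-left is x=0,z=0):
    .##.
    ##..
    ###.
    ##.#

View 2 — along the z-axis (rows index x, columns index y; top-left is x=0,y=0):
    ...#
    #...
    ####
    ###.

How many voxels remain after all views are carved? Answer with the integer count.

initial block: 4^3 = 64
after view 1 [y-axis, 10 of 16 cells solid] → remaining = 40
after view 2 [z-axis, 9 of 16 cells solid] → remaining = 25

|visual hull| = 25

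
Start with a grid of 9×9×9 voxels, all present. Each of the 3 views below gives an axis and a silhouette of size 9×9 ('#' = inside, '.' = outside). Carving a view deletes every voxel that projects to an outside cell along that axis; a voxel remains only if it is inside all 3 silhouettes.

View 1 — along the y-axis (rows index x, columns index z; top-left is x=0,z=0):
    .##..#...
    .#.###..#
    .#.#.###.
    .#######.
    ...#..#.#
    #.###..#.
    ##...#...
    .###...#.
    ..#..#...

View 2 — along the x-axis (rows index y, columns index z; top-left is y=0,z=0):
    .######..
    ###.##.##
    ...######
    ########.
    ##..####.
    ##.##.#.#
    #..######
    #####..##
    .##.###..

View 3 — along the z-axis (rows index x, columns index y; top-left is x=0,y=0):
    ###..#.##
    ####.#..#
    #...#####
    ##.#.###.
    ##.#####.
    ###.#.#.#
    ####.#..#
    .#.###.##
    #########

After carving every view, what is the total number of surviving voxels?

|visual hull| = 164

full grid |V| = 729
step 1: project along y, AND mask (37/81) → |grid| = 333
step 2: project along x, AND mask (58/81) → |grid| = 239
step 3: project along z, AND mask (58/81) → |grid| = 164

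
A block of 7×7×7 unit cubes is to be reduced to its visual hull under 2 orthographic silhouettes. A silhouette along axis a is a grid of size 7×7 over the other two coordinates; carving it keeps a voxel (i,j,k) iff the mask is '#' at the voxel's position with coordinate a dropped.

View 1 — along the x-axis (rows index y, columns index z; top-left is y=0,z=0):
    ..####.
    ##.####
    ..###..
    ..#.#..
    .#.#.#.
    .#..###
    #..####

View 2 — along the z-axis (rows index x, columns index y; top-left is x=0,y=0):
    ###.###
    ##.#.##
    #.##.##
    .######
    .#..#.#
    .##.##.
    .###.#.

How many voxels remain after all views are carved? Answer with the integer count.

start: 7×7×7 = 343 voxels
carve view 1 (along x, YZ-mask fill 27/49): 189 voxels remain
carve view 2 (along z, XY-mask fill 33/49): 132 voxels remain

remaining voxels: 132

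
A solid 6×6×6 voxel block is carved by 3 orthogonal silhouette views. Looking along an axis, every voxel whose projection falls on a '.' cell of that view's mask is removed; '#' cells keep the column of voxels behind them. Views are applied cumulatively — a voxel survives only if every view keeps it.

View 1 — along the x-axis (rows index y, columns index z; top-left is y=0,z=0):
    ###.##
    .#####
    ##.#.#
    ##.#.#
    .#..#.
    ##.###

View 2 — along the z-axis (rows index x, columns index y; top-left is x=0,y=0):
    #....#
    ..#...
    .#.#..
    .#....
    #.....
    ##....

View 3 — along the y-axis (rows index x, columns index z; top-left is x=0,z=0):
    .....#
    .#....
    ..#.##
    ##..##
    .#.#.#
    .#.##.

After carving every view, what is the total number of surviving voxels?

remaining voxels: 17

initial block: 6^3 = 216
[1] x-view keeps 25 columns → grid now 150
[2] z-view keeps 9 columns → grid now 43
[3] y-view keeps 15 columns → grid now 17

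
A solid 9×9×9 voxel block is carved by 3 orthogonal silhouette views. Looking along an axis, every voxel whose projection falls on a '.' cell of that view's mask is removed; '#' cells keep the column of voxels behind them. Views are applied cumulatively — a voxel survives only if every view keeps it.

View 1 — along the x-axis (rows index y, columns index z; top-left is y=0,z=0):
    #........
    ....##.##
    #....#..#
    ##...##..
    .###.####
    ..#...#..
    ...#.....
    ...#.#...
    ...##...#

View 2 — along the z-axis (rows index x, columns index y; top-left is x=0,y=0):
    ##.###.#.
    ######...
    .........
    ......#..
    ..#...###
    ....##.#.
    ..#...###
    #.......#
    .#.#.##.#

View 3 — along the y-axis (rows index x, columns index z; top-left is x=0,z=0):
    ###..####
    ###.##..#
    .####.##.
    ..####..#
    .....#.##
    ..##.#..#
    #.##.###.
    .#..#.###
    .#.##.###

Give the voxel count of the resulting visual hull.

62 voxels

initial block: 9^3 = 729
step 1: project along x, AND mask (27/81) → |grid| = 243
step 2: project along z, AND mask (31/81) → |grid| = 89
step 3: project along y, AND mask (48/81) → |grid| = 62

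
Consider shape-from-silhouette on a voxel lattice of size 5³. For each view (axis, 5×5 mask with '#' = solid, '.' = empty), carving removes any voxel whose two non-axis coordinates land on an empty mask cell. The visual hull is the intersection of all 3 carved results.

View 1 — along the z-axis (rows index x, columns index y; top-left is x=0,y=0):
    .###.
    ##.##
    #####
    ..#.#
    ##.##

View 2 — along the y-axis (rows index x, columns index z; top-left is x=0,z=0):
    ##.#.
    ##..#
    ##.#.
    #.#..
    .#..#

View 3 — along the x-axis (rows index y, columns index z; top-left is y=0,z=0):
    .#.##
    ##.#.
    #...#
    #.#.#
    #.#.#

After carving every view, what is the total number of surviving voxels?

remaining voxels: 29

before carving: 125 voxels (5×5×5)
V1 z: intersect with XY mask (18 set) -- 90 left
V2 y: intersect with XZ mask (13 set) -- 48 left
V3 x: intersect with YZ mask (14 set) -- 29 left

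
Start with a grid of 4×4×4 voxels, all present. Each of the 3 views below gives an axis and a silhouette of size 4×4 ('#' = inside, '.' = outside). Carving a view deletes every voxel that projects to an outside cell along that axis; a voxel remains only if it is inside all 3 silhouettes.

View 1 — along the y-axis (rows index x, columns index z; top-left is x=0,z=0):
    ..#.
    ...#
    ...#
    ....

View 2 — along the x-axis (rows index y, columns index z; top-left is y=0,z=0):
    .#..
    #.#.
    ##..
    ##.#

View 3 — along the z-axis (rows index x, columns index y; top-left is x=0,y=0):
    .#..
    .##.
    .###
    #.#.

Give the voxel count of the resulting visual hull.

2 voxels

initial block: 4^3 = 64
after view 1 [y-axis, 3 of 16 cells solid] → remaining = 12
after view 2 [x-axis, 8 of 16 cells solid] → remaining = 3
after view 3 [z-axis, 8 of 16 cells solid] → remaining = 2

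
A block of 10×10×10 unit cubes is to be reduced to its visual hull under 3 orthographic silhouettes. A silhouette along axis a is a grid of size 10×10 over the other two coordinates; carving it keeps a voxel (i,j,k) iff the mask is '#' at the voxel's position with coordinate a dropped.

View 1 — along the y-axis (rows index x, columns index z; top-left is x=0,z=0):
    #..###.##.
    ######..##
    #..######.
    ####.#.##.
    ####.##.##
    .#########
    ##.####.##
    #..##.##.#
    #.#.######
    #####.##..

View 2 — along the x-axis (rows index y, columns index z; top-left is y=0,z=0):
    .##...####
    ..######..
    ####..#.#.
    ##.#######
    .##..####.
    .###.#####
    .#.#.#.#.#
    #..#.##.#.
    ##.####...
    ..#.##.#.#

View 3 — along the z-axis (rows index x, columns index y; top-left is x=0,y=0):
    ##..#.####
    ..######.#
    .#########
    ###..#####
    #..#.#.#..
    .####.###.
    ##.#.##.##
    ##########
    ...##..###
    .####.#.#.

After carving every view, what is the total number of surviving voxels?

start: 10×10×10 = 1000 voxels
[1] y-view keeps 74 columns → grid now 740
[2] x-view keeps 62 columns → grid now 456
[3] z-view keeps 70 columns → grid now 318

voxel count = 318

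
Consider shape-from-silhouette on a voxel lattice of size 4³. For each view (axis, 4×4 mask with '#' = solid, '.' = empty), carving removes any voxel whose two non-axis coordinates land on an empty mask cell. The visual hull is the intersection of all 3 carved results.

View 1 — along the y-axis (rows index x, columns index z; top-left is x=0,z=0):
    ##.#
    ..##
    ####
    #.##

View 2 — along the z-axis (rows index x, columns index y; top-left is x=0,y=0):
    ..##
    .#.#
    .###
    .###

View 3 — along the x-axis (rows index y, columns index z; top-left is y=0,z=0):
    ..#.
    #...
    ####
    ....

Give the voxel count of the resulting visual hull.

voxel count = 12

initial block: 4^3 = 64
after view 1 [y-axis, 12 of 16 cells solid] → remaining = 48
after view 2 [z-axis, 10 of 16 cells solid] → remaining = 31
after view 3 [x-axis, 6 of 16 cells solid] → remaining = 12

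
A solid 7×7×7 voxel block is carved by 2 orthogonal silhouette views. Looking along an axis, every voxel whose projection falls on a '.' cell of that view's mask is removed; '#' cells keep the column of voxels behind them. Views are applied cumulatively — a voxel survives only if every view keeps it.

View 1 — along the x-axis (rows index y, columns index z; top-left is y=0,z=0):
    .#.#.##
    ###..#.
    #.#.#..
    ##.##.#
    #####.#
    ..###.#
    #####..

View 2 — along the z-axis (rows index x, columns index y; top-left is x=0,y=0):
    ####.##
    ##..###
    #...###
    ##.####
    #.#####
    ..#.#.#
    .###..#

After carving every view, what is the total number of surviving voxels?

full grid |V| = 343
  1. axis=0 (YZ plane), |mask|=31  ⇒  voxels=217
  2. axis=2 (XY plane), |mask|=34  ⇒  voxels=153

remaining voxels: 153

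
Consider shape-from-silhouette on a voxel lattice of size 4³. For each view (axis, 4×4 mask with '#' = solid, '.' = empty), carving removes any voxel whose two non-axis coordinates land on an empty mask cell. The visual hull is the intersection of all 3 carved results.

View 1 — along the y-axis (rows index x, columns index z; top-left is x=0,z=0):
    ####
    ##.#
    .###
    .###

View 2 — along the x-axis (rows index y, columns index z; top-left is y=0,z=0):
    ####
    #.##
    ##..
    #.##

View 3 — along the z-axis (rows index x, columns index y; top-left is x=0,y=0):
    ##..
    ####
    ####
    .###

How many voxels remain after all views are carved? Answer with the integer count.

start: 4×4×4 = 64 voxels
carve view 1 (along y, XZ-mask fill 13/16): 52 voxels remain
carve view 2 (along x, YZ-mask fill 12/16): 37 voxels remain
carve view 3 (along z, XY-mask fill 13/16): 29 voxels remain

29 voxels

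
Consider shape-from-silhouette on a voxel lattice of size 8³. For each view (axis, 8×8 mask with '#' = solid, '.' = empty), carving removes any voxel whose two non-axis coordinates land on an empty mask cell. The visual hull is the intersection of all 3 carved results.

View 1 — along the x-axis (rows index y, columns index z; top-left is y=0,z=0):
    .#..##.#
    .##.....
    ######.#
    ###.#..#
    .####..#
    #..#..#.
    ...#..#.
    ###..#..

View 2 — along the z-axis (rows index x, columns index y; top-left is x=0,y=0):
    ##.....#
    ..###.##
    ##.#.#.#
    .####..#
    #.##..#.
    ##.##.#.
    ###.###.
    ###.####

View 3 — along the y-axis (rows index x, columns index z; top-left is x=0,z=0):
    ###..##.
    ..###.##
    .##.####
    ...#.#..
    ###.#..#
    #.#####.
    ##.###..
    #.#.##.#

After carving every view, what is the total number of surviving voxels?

voxel count = 95

start: 8×8×8 = 512 voxels
V1 x: intersect with YZ mask (32 set) -- 256 left
V2 z: intersect with XY mask (40 set) -- 160 left
V3 y: intersect with XZ mask (39 set) -- 95 left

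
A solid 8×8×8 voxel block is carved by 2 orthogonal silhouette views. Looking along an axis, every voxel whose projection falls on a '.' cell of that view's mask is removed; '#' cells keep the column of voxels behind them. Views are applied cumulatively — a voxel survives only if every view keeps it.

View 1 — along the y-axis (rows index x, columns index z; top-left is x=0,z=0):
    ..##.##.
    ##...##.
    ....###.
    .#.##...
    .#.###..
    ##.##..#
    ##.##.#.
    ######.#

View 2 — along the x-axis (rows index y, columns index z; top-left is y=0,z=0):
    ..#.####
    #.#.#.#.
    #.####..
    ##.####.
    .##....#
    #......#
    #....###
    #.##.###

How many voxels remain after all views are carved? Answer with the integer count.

|visual hull| = 143

full grid |V| = 512
after view 1 [y-axis, 35 of 64 cells solid] → remaining = 280
after view 2 [x-axis, 35 of 64 cells solid] → remaining = 143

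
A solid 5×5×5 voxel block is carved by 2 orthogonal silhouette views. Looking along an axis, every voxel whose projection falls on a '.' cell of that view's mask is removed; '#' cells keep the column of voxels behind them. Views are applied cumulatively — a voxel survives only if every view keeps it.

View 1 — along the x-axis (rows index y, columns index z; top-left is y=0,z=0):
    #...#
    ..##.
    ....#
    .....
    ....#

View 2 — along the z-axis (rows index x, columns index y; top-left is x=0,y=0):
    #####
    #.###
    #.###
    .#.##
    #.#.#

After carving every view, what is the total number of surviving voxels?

|visual hull| = 21

full grid |V| = 125
  1. axis=0 (YZ plane), |mask|=6  ⇒  voxels=30
  2. axis=2 (XY plane), |mask|=19  ⇒  voxels=21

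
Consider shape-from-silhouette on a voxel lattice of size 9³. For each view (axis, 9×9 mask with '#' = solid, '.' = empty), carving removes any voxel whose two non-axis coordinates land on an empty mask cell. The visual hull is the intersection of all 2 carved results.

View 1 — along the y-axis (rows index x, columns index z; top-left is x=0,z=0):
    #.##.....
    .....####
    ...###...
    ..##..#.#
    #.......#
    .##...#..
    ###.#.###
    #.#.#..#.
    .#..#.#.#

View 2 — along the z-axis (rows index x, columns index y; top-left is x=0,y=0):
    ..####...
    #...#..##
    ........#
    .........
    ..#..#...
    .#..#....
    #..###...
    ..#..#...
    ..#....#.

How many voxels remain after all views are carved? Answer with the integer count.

|visual hull| = 85

start: 9×9×9 = 729 voxels
[1] y-view keeps 34 columns → grid now 306
[2] z-view keeps 21 columns → grid now 85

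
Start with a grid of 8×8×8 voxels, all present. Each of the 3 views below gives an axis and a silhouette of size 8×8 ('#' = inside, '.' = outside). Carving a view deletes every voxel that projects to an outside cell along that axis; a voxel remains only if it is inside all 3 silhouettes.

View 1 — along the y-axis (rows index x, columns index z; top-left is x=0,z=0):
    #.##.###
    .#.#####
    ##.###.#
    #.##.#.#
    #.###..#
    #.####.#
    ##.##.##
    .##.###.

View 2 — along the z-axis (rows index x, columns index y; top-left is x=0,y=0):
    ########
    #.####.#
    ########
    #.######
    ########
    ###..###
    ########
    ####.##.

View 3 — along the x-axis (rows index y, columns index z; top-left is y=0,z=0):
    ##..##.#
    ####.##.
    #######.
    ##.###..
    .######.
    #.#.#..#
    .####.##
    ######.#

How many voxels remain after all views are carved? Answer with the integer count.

remaining voxels: 228

initial block: 8^3 = 512
step 1: project along y, AND mask (45/64) → |grid| = 360
step 2: project along z, AND mask (57/64) → |grid| = 321
step 3: project along x, AND mask (46/64) → |grid| = 228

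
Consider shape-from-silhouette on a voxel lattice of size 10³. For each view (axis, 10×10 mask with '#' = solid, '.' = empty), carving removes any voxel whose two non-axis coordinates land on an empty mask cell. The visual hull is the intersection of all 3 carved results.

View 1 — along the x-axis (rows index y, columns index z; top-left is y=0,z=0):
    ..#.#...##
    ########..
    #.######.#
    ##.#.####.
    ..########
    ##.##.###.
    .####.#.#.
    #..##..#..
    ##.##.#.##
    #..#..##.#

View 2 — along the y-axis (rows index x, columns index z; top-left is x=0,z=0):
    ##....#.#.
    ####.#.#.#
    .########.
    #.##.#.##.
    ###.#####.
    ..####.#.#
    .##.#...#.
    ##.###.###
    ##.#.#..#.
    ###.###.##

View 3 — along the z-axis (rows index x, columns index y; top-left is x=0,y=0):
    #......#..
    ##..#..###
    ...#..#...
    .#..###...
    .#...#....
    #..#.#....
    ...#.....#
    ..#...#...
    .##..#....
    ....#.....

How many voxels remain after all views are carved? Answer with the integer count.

full grid |V| = 1000
V1 x: intersect with YZ mask (64 set) -- 640 left
V2 y: intersect with XZ mask (64 set) -- 400 left
V3 z: intersect with XY mask (27 set) -- 106 left

remaining voxels: 106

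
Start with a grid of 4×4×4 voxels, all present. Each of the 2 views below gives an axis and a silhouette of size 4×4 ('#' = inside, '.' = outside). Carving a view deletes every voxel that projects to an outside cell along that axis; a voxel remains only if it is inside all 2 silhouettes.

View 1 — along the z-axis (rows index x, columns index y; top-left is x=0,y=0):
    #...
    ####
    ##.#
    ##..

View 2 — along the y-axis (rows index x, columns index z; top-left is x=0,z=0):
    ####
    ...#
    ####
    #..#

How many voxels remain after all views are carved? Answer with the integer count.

start: 4×4×4 = 64 voxels
carve view 1 (along z, XY-mask fill 10/16): 40 voxels remain
carve view 2 (along y, XZ-mask fill 11/16): 24 voxels remain

|visual hull| = 24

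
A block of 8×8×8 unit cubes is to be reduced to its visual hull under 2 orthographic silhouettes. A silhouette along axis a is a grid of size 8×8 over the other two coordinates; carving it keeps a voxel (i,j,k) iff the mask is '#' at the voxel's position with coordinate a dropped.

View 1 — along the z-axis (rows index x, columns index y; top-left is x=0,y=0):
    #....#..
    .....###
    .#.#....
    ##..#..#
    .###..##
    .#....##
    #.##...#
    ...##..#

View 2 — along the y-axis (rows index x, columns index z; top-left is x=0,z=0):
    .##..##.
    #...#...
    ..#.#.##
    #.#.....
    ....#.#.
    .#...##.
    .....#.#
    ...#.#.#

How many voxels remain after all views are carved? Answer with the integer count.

remaining voxels: 66

before carving: 512 voxels (8×8×8)
carve view 1 (along z, XY-mask fill 26/64): 208 voxels remain
carve view 2 (along y, XZ-mask fill 22/64): 66 voxels remain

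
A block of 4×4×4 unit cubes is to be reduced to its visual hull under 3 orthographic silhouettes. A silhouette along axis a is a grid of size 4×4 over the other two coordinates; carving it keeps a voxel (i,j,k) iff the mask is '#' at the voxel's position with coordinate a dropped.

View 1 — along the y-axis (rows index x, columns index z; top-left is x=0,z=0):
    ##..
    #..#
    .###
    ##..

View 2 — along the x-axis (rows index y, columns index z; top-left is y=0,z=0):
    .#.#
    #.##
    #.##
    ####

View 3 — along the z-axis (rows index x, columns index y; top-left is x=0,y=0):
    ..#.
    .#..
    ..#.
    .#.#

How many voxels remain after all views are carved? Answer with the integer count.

start: 4×4×4 = 64 voxels
[1] y-view keeps 9 columns → grid now 36
[2] x-view keeps 12 columns → grid now 26
[3] z-view keeps 5 columns → grid now 8

voxel count = 8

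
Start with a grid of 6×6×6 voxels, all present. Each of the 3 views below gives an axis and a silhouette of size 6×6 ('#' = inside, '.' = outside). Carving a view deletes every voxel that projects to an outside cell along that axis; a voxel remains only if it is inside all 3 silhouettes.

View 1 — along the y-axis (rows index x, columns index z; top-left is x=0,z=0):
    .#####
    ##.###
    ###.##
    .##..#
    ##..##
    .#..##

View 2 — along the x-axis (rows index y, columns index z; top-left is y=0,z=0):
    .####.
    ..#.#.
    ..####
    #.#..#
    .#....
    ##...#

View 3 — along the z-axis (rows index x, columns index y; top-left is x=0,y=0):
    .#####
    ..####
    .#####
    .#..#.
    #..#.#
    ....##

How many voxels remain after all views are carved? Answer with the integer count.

full grid |V| = 216
after view 1 [y-axis, 25 of 36 cells solid] → remaining = 150
after view 2 [x-axis, 17 of 36 cells solid] → remaining = 73
after view 3 [z-axis, 21 of 36 cells solid] → remaining = 44

|visual hull| = 44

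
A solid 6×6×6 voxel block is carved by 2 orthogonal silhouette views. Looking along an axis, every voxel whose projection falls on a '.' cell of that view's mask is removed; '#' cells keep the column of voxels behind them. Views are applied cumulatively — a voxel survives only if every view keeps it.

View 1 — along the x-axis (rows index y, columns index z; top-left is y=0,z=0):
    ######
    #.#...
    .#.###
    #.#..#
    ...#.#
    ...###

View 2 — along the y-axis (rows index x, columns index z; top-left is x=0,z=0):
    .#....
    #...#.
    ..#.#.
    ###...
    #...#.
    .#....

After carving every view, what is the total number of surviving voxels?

remaining voxels: 30

before carving: 216 voxels (6×6×6)
after view 1 [x-axis, 20 of 36 cells solid] → remaining = 120
after view 2 [y-axis, 11 of 36 cells solid] → remaining = 30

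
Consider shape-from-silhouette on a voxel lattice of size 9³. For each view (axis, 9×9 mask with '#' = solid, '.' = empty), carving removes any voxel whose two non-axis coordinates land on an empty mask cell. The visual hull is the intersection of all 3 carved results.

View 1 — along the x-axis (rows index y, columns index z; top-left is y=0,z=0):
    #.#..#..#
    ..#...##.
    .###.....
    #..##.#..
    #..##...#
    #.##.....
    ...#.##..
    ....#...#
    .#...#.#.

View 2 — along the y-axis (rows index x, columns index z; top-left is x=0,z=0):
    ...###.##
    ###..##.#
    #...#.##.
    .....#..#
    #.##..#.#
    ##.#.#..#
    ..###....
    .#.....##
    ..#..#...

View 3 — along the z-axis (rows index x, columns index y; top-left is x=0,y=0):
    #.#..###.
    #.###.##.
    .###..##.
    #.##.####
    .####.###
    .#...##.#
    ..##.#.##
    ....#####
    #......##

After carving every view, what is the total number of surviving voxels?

before carving: 729 voxels (9×9×9)
carve view 1 (along x, YZ-mask fill 29/81): 261 voxels remain
carve view 2 (along y, XZ-mask fill 35/81): 115 voxels remain
carve view 3 (along z, XY-mask fill 47/81): 66 voxels remain

66 voxels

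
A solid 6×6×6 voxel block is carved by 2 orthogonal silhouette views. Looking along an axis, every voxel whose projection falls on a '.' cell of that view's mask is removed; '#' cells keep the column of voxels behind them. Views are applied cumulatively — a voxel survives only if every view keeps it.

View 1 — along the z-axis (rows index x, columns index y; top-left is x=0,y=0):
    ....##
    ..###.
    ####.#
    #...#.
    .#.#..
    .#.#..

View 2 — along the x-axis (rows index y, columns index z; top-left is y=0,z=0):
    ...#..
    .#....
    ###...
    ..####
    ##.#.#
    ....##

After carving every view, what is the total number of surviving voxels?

before carving: 216 voxels (6×6×6)
after view 1 [z-axis, 16 of 36 cells solid] → remaining = 96
after view 2 [x-axis, 15 of 36 cells solid] → remaining = 43

|visual hull| = 43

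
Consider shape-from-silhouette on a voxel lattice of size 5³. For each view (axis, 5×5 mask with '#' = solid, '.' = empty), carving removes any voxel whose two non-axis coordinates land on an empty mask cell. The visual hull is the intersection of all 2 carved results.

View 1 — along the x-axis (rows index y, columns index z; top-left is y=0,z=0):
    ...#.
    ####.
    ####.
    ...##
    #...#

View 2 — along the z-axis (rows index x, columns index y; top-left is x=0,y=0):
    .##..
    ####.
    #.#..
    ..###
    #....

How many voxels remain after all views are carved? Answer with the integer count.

full grid |V| = 125
after view 1 [x-axis, 13 of 25 cells solid] → remaining = 65
after view 2 [z-axis, 12 of 25 cells solid] → remaining = 33

33 voxels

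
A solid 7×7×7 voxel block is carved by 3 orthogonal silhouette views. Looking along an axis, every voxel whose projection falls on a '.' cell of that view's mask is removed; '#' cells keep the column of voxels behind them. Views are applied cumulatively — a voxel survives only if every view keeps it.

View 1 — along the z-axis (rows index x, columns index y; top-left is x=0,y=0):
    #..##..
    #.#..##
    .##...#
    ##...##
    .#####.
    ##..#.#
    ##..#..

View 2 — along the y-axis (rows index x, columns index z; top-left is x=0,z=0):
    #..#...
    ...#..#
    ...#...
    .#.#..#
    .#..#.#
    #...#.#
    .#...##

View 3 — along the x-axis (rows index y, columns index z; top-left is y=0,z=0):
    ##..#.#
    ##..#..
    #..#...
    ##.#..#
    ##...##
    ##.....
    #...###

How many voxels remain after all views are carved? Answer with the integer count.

|visual hull| = 36

start: 7×7×7 = 343 voxels
V1 z: intersect with XY mask (26 set) -- 182 left
V2 y: intersect with XZ mask (17 set) -- 65 left
V3 x: intersect with YZ mask (23 set) -- 36 left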